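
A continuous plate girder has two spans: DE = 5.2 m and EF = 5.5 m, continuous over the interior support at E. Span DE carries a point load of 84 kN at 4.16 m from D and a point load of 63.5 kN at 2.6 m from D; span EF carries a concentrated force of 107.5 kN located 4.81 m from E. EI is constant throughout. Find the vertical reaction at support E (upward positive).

R_E = 142.1 kN

Take M_E as the redundant. Released structure: two simple spans DE and EF with a hinge at E.
Rotations at E on the released spans (each span's end-slope, ×1/EI):
  span DE: point load 84 at a = 4.16: Pab(L + a)/(6LEI) = 109/EI
  span DE: point load 63.5 at a = 2.6: Pab(L + a)/(6LEI) = 107.3/EI
  span EF: point load 107.5 at a = 4.81: Pab(L + b)/(6LEI) = 66.92/EI
  relative rotation θ_0 = (216.3 + 66.92)/EI = 283.3/EI
A unit hogging moment at E produces rotation L₁/(3EI) + L₂/(3EI) = 3.567/EI.
Slope continuity at E: θ_0 = M_E·3.567/EI, so M_E = 283.3/3.567 = 79.42 kN·m (hogging).
Span DE, ΣM about D with M_E applied at E: R_E^{DE}·5.2 = 514.5 + 79.42, so R_E^{DE} = 114.2 kN and R_D = 147.5 − 114.2 = 33.28 kN.
Span EF, ΣM about F: R_E^{EF}·5.5 = 74.17 + 79.42, so R_E^{EF} = 27.93 kN and R_F = 107.5 − 27.93 = 79.57 kN.
R_E = 114.2 + 27.93 = 142.1 kN.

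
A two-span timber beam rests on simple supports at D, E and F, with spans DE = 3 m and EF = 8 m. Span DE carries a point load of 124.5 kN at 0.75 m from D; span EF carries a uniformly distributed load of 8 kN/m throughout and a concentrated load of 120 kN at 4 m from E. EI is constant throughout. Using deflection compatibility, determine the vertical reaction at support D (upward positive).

R_D = 30.24 kN

Insert a hinge at E; M_E is the redundant, and each span becomes simply supported.
End slopes at the hinge E, treating each span as simply supported:
  span DE: point load 124.5 at a = 0.75: Pab(L + a)/(6LEI) = 43.77/EI
  span EF: UDL 8: wL³/(24EI) = 170.7/EI
  span EF: point load 120 at a = 4: Pab(L + b)/(6LEI) = 480/EI
  relative rotation θ_0 = (43.77 + 650.7)/EI = 694.4/EI
A unit hogging moment at E produces rotation L₁/(3EI) + L₂/(3EI) = 3.667/EI.
Compatibility: M_E·(L₁+L₂)/(3EI) = θ_0, giving M_E = 189.4 kN·m (hogging).
Span DE, ΣM about D with M_E applied at E: R_E^{DE}·3 = 93.38 + 189.4, so R_E^{DE} = 94.26 kN and R_D = 124.5 − 94.26 = 30.24 kN.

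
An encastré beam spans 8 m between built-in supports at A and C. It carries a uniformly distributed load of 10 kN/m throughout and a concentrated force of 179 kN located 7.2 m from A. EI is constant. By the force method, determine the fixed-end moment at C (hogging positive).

M_C = 169.3 kN·m

Take the two fixed-end moments M_A, M_C as redundants; the released structure is the simple span AC.
On the primary (simply-supported) span, the end slopes from the loading are:
  at A: UDL 10: wL³/(24EI) = 213.3/EI
  at C: UDL 10: wL³/(24EI) = 213.3/EI
  at A: point load 179 at a = 7.2: Pab(L + b)/(6LEI) = 189/EI
  at C: point load 179 at a = 7.2: Pab(L + a)/(6LEI) = 326.5/EI
  θ_A0 = 402.4/EI,  θ_C0 = 539.8/EI
Flexibility coefficients: a unit moment at one end gives L/(3EI) there and L/(6EI) at the far end, so f₁₁ = f₂₂ = 2.667/EI and f₁₂ = f₂₁ = 1.333/EI.
Compatibility — zero rotation at each built-in end:
  2.667 M_A + 1.333 M_C = 402.4
  1.333 M_A + 2.667 M_C = 539.8
Solving the pair gives M_A = 66.22 kN·m and M_C = 169.3 kN·m (hogging).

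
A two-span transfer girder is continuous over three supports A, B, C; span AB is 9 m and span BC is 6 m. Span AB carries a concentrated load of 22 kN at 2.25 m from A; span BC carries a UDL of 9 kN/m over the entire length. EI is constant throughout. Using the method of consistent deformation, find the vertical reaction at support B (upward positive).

Insert a hinge at B; M_B is the redundant, and each span becomes simply supported.
End slopes at the hinge B, treating each span as simply supported:
  span AB: point load 22 at a = 2.25: Pab(L + a)/(6LEI) = 69.61/EI
  span BC: UDL 9: wL³/(24EI) = 81/EI
  relative rotation θ_0 = (69.61 + 81)/EI = 150.6/EI
A unit hogging moment at B produces rotation L₁/(3EI) + L₂/(3EI) = 5/EI.
Slope continuity at B: θ_0 = M_B·5/EI, so M_B = 150.6/5 = 30.12 kN·m (hogging).
Span AB, ΣM about A with M_B applied at B: R_B^{AB}·9 = 49.5 + 30.12, so R_B^{AB} = 8.847 kN and R_A = 22 − 8.847 = 13.15 kN.
Span BC, ΣM about C: R_B^{BC}·6 = 162 + 30.12, so R_B^{BC} = 32.02 kN and R_C = 54 − 32.02 = 21.98 kN.
R_B = 8.847 + 32.02 = 40.87 kN.

R_B = 40.87 kN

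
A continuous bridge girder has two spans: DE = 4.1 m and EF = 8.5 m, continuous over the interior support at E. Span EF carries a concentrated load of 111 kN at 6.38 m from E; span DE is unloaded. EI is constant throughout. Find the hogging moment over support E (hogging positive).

Release continuity at E by inserting a hinge; the redundant is the internal moment M_E. The primary structure is two simply-supported spans DE and EF.
Discontinuity in slope at E on the released structure — sum the simple-span end rotations:
  span EF: point load 111 at a = 6.38: Pab(L + b)/(6LEI) = 312.6/EI
  relative rotation θ_0 = (0 + 312.6)/EI = 312.6/EI
A unit hogging moment at E produces rotation L₁/(3EI) + L₂/(3EI) = 4.2/EI.
Slope continuity at E: θ_0 = M_E·4.2/EI, so M_E = 312.6/4.2 = 74.44 kN·m (hogging).

M_E = 74.44 kN·m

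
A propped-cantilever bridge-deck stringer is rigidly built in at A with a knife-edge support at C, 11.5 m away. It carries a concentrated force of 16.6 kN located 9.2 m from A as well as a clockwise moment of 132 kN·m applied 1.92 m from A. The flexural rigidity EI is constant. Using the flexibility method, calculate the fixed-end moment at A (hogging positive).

Release the roller at C. Primary structure: cantilever fixed at A.
Primary-structure tip deflection at C by superposition:
  point load 16.6 at a = 9.2: Pa²(3L − a)/(6EI) = 5925/EI
  clockwise couple 132 at a = 1.92: M₀a(2L − a)/(2EI) = 2671/EI
  δ_0 = 8596/EI
Tip deflection under a unit load at C: L³/(3EI) = 507/EI.
Compatibility at C: δ_0 − R_C·δ_{CC} = 0, so R_C = 8596/507 = 16.96 kN.
Moment equilibrium about A: M_A = Σ(load moments about A) − R_C·L = 284.7 − 16.96×11.5 = 89.73 kN·m.

M_A = 89.73 kN·m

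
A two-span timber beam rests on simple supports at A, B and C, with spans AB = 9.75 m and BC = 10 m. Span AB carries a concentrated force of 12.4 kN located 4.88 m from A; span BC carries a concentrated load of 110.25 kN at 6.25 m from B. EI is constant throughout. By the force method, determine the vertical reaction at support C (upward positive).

Release continuity at B by inserting a hinge; the redundant is the internal moment M_B. The primary structure is two simply-supported spans AB and BC.
End slopes at the hinge B, treating each span as simply supported:
  span AB: point load 12.4 at a = 4.88: Pab(L + a)/(6LEI) = 73.7/EI
  span BC: point load 110.25 at a = 6.25: Pab(L + b)/(6LEI) = 592.2/EI
  relative rotation θ_0 = (73.7 + 592.2)/EI = 665.9/EI
A unit hogging moment at B produces rotation L₁/(3EI) + L₂/(3EI) = 6.583/EI.
Slope continuity at B: θ_0 = M_B·6.583/EI, so M_B = 665.9/6.583 = 101.1 kN·m (hogging).
Span BC, ΣM about C: R_B^{BC}·10 = 413.4 + 101.1, so R_B^{BC} = 51.46 kN and R_C = 110.2 − 51.46 = 58.79 kN.

R_C = 58.79 kN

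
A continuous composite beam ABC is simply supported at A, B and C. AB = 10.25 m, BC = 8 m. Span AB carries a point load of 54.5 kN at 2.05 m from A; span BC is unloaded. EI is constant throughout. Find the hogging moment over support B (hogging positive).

M_B = 30.12 kN·m

Release continuity at B by inserting a hinge; the redundant is the internal moment M_B. The primary structure is two simply-supported spans AB and BC.
End slopes at the hinge B, treating each span as simply supported:
  span AB: point load 54.5 at a = 2.05: Pab(L + a)/(6LEI) = 183.2/EI
  relative rotation θ_0 = (183.2 + 0)/EI = 183.2/EI
A unit hogging moment at B produces rotation L₁/(3EI) + L₂/(3EI) = 6.083/EI.
Slope continuity at B: θ_0 = M_B·6.083/EI, so M_B = 183.2/6.083 = 30.12 kN·m (hogging).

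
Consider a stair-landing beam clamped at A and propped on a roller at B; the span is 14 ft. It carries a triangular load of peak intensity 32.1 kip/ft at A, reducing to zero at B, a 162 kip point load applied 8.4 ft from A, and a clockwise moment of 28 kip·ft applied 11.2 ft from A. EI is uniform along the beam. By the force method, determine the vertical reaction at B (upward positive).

Choose R_B as the redundant. The primary structure is the cantilever fixed at A.
Deflection at B on the released cantilever, summing each load's contribution:
  triangular load, peak 32.1 at the fixed end: w₀L⁴/(30EI) = 41105/EI
  point load 162 at a = 8.4: Pa²(3L − a)/(6EI) = 64012/EI
  clockwise couple 28 at a = 11.2: M₀a(2L − a)/(2EI) = 2634/EI
  δ_0 = 107751/EI
Tip deflection under a unit load at B: L³/(3EI) = 914.7/EI.
The prop prevents deflection at B: R_B = δ_0/δ_{BB} = 107751/914.7 = 117.8 kip.

R_B = 117.8 kip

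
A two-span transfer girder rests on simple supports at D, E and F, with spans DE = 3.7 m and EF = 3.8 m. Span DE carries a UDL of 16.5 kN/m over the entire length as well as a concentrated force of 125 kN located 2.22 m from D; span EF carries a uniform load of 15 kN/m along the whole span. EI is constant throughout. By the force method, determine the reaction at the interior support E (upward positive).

Release continuity at E by inserting a hinge; the redundant is the internal moment M_E. The primary structure is two simply-supported spans DE and EF.
Rotations at E on the released spans (each span's end-slope, ×1/EI):
  span DE: UDL 16.5: wL³/(24EI) = 34.82/EI
  span DE: point load 125 at a = 2.22: Pab(L + a)/(6LEI) = 109.5/EI
  span EF: UDL 15: wL³/(24EI) = 34.3/EI
  relative rotation θ_0 = (144.3 + 34.3)/EI = 178.6/EI
A unit hogging moment at E produces rotation L₁/(3EI) + L₂/(3EI) = 2.5/EI.
Compatibility: M_E·(L₁+L₂)/(3EI) = θ_0, giving M_E = 71.46 kN·m (hogging).
Span DE, ΣM about D with M_E applied at E: R_E^{DE}·3.7 = 390.4 + 71.46, so R_E^{DE} = 124.8 kN and R_D = 186.1 − 124.8 = 61.21 kN.
Span EF, ΣM about F: R_E^{EF}·3.8 = 108.3 + 71.46, so R_E^{EF} = 47.3 kN and R_F = 57 − 47.3 = 9.696 kN.
R_E = 124.8 + 47.3 = 172.1 kN.

R_E = 172.1 kN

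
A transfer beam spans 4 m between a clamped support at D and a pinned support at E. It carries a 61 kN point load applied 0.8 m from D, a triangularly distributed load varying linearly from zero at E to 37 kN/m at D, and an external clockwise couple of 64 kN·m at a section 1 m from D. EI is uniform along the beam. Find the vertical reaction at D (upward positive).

Remove the prop at E; the released (primary) structure is a cantilever built in at D.
Deflection at E on the released cantilever, summing each load's contribution:
  point load 61 at a = 0.8: Pa²(3L − a)/(6EI) = 72.87/EI
  triangular load, peak 37 at the fixed end: w₀L⁴/(30EI) = 315.7/EI
  clockwise couple 64 at a = 1: M₀a(2L − a)/(2EI) = 224/EI
  δ_0 = 612.6/EI
Tip deflection under a unit load at E: L³/(3EI) = 21.33/EI.
Compatibility at E: δ_0 − R_E·δ_{EE} = 0, so R_E = 612.6/21.33 = 28.72 kN.
Vertical equilibrium: R_D = ΣP − R_E = 135 − 28.72 = 106.3 kN.

R_D = 106.3 kN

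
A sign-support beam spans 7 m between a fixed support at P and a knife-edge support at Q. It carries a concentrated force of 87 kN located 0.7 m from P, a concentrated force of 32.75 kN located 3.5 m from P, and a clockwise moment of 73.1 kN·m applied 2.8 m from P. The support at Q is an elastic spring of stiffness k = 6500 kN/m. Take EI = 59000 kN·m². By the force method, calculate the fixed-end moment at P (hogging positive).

Take the reaction at Q as the redundant and release it; the primary structure is a cantilever fixed at P.
Free-end deflection of the primary structure under the applied loading (downward +):
  point load 87 at a = 0.7: Pa²(3L − a)/(6EI) = 144.2/EI
  point load 32.75 at a = 3.5: Pa²(3L − a)/(6EI) = 1170/EI
  clockwise couple 73.1 at a = 2.8: M₀a(2L − a)/(2EI) = 1146/EI
  δ_0 = 2461/EI
Flexibility coefficient — unit upward force at Q: δ_{QQ} = L³/(3EI) = 114.3/EI.
With EI = 59000 kN·m²: δ_0 = 0.041705 m and δ_{QQ} = 0.001938 m/kN.
Compatibility — the spring shortens by R_Q/k under the reaction it provides: δ_0 − R_Q·δ_{QQ} = R_Q/k. With 1/k = 0.000154 m/kN, R_Q = δ_0 / (δ_{QQ} + 1/k) = 0.041705 / (0.001938 + 0.000154) = 19.94 kN.
Moment equilibrium about P: M_P = Σ(load moments about P) − R_Q·L = 248.6 − 19.94×7 = 109.1 kN·m.

M_P = 109.1 kN·m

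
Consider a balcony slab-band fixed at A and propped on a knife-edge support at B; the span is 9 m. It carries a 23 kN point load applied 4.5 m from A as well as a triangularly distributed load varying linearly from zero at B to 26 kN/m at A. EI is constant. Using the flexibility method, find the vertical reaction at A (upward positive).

R_A = 109.4 kN

Choose R_B as the redundant. The primary structure is the cantilever fixed at A.
Free-end deflection of the primary structure under the applied loading (downward +):
  point load 23 at a = 4.5: Pa²(3L − a)/(6EI) = 1747/EI
  triangular load, peak 26 at the fixed end: w₀L⁴/(30EI) = 5686/EI
  δ_0 = 7433/EI
Flexibility coefficient — unit upward force at B: δ_{BB} = L³/(3EI) = 243/EI.
Compatibility at B: δ_0 − R_B·δ_{BB} = 0, so R_B = 7433/243 = 30.59 kN.
Vertical equilibrium: R_A = ΣP − R_B = 140 − 30.59 = 109.4 kN.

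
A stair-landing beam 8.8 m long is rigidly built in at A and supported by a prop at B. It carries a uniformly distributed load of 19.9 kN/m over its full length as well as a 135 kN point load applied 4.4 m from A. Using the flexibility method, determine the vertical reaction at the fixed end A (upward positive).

Release the roller at B. Primary structure: cantilever fixed at A.
Primary-structure tip deflection at B by superposition:
  UDL 19.9: wL⁴/(8EI) = 14917/EI
  point load 135 at a = 4.4: Pa²(3L − a)/(6EI) = 9583/EI
  δ_0 = 24501/EI
Tip deflection under a unit load at B: L³/(3EI) = 227.2/EI.
The prop prevents deflection at B: R_B = δ_0/δ_{BB} = 24501/227.2 = 107.9 kN.
Vertical equilibrium: R_A = ΣP − R_B = 310.1 − 107.9 = 202.3 kN.

R_A = 202.3 kN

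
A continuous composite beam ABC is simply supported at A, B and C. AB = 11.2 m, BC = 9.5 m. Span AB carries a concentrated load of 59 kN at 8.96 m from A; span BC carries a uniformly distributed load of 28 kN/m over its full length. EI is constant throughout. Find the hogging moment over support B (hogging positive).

Release continuity at B by inserting a hinge; the redundant is the internal moment M_B. The primary structure is two simply-supported spans AB and BC.
Rotations at B on the released spans (each span's end-slope, ×1/EI):
  span AB: point load 59 at a = 8.96: Pab(L + a)/(6LEI) = 355.2/EI
  span BC: UDL 28: wL³/(24EI) = 1000/EI
  relative rotation θ_0 = (355.2 + 1000)/EI = 1356/EI
A unit hogging moment at B produces rotation L₁/(3EI) + L₂/(3EI) = 6.9/EI.
Compatibility: M_B·(L₁+L₂)/(3EI) = θ_0, giving M_B = 196.5 kN·m (hogging).

M_B = 196.5 kN·m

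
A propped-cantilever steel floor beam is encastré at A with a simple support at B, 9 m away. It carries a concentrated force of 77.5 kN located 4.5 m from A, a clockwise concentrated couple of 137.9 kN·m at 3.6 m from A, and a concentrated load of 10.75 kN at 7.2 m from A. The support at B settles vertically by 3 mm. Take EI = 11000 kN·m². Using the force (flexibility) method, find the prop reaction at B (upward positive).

R_B = 46.36 kN

Remove the prop at B; the released (primary) structure is a cantilever built in at A.
Free-end deflection of the primary structure under the applied loading (downward +):
  point load 77.5 at a = 4.5: Pa²(3L − a)/(6EI) = 5885/EI
  clockwise couple 137.9 at a = 3.6: M₀a(2L − a)/(2EI) = 3574/EI
  point load 10.75 at a = 7.2: Pa²(3L − a)/(6EI) = 1839/EI
  δ_0 = 11299/EI
Tip deflection under a unit load at B: L³/(3EI) = 243/EI.
With EI = 11000 kN·m²: δ_0 = 1.0271 m and δ_{BB} = 0.022091 m/kN.
Compatibility — the beam at B must follow the support down by 0.003 m: δ_0 − R_B·δ_{BB} = 0.003, so R_B = (1.0271 − 0.003)/0.022091 = 46.36 kN.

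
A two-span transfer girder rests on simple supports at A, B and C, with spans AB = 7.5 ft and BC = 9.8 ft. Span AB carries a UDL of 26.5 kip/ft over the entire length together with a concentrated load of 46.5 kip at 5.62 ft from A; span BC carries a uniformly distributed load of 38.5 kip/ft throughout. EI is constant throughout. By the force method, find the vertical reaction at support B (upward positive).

R_B = 409.4 kip

Take M_B as the redundant. Released structure: two simple spans AB and BC with a hinge at B.
Rotations at B on the released spans (each span's end-slope, ×1/EI):
  span AB: UDL 26.5: wL³/(24EI) = 465.8/EI
  span AB: point load 46.5 at a = 5.62: Pab(L + a)/(6LEI) = 143.2/EI
  span BC: UDL 38.5: wL³/(24EI) = 1510/EI
  relative rotation θ_0 = (609.1 + 1510)/EI = 2119/EI
A unit hogging moment at B produces rotation L₁/(3EI) + L₂/(3EI) = 5.767/EI.
Compatibility: M_B·(L₁+L₂)/(3EI) = θ_0, giving M_B = 367.4 kip·ft (hogging).
Span AB, ΣM about A with M_B applied at B: R_B^{AB}·7.5 = 1007 + 367.4, so R_B^{AB} = 183.2 kip and R_A = 245.2 − 183.2 = 62.04 kip.
Span BC, ΣM about C: R_B^{BC}·9.8 = 1849 + 367.4, so R_B^{BC} = 226.1 kip and R_C = 377.3 − 226.1 = 151.2 kip.
R_B = 183.2 + 226.1 = 409.4 kip.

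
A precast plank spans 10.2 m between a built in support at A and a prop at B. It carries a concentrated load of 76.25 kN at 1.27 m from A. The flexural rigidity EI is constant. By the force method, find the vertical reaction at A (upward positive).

Choose R_B as the redundant. The primary structure is the cantilever fixed at A.
Deflection at B on the released cantilever, summing each load's contribution:
  point load 76.25 at a = 1.27: Pa²(3L − a)/(6EI) = 601.2/EI
Tip deflection under a unit load at B: L³/(3EI) = 353.7/EI.
The prop prevents deflection at B: R_B = δ_0/δ_{BB} = 601.2/353.7 = 1.7 kN.
Vertical equilibrium: R_A = ΣP − R_B = 76.25 − 1.7 = 74.55 kN.

R_A = 74.55 kN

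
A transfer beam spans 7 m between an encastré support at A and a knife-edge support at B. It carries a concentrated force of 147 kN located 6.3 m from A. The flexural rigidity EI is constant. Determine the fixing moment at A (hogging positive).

Choose R_B as the redundant. The primary structure is the cantilever fixed at A.
Downward deflection at the released point B due to the loads:
  point load 147 at a = 6.3: Pa²(3L − a)/(6EI) = 14294/EI
Tip deflection under a unit load at B: L³/(3EI) = 114.3/EI.
Compatibility at B: δ_0 − R_B·δ_{BB} = 0, so R_B = 14294/114.3 = 125 kN.
Moment equilibrium about A: M_A = Σ(load moments about A) − R_B·L = 926.1 − 125×7 = 50.94 kN·m.

M_A = 50.94 kN·m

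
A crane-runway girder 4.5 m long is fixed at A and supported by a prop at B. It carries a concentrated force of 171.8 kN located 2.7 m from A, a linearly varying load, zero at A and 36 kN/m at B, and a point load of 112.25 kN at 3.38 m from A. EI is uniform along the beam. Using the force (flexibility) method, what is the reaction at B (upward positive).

Choose R_B as the redundant. The primary structure is the cantilever fixed at A.
Deflection at B on the released cantilever, summing each load's contribution:
  point load 171.8 at a = 2.7: Pa²(3L − a)/(6EI) = 2254/EI
  triangular load, peak 36 at the free end: 11w₀L⁴/(120EI) = 1353/EI
  point load 112.25 at a = 3.38: Pa²(3L − a)/(6EI) = 2163/EI
  δ_0 = 5771/EI
Flexibility coefficient — unit upward force at B: δ_{BB} = L³/(3EI) = 30.38/EI.
Compatibility at B: δ_0 − R_B·δ_{BB} = 0, so R_B = 5771/30.38 = 190 kN.

R_B = 190 kN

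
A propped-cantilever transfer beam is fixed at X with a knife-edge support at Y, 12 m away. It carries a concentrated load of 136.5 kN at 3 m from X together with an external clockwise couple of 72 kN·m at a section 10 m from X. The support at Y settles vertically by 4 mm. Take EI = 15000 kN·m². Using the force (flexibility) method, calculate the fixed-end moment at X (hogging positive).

Choose R_Y as the redundant. The primary structure is the cantilever fixed at X.
Free-end deflection of the primary structure under the applied loading (downward +):
  point load 136.5 at a = 3: Pa²(3L − a)/(6EI) = 6757/EI
  clockwise couple 72 at a = 10: M₀a(2L − a)/(2EI) = 5040/EI
  δ_0 = 11797/EI
Tip deflection under a unit load at Y: L³/(3EI) = 576/EI.
With EI = 15000 kN·m²: δ_0 = 0.78645 m and δ_{YY} = 0.0384 m/kN.
Compatibility — the beam at Y must follow the support down by 0.004 m: δ_0 − R_Y·δ_{YY} = 0.004, so R_Y = (0.78645 − 0.004)/0.0384 = 20.38 kN.
Moment equilibrium about X: M_X = Σ(load moments about X) − R_Y·L = 481.5 − 20.38×12 = 237 kN·m.

M_X = 237 kN·m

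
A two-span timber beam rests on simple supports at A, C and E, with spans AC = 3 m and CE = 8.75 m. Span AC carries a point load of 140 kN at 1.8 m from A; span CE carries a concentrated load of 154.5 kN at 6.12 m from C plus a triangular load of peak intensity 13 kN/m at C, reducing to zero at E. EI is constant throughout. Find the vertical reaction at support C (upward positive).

Insert a hinge at C; M_C is the redundant, and each span becomes simply supported.
Rotations at C on the released spans (each span's end-slope, ×1/EI):
  span AC: point load 140 at a = 1.8: Pab(L + a)/(6LEI) = 80.64/EI
  span CE: point load 154.5 at a = 6.12: Pab(L + b)/(6LEI) = 539/EI
  span CE: triangular load, peak 13: w₀L³/(45EI) = 193.5/EI
  relative rotation θ_0 = (80.64 + 732.6)/EI = 813.2/EI
A unit hogging moment at C produces rotation L₁/(3EI) + L₂/(3EI) = 3.917/EI.
Slope continuity at C: θ_0 = M_C·3.917/EI, so M_C = 813.2/3.917 = 207.6 kN·m (hogging).
Span AC, ΣM about A with M_C applied at C: R_C^{AC}·3 = 252 + 207.6, so R_C^{AC} = 153.2 kN and R_A = 140 − 153.2 = -13.21 kN.
Span CE, ΣM about E: R_C^{CE}·8.75 = 738.1 + 207.6, so R_C^{CE} = 108.1 kN and R_E = 211.4 − 108.1 = 103.3 kN.
R_C = 153.2 + 108.1 = 261.3 kN.

R_C = 261.3 kN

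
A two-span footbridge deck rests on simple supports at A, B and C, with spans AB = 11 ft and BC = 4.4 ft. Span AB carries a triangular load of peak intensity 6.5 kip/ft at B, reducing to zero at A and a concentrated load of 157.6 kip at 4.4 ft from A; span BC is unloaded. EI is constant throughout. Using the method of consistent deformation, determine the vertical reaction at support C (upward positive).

Insert a hinge at B; M_B is the redundant, and each span becomes simply supported.
Discontinuity in slope at B on the released structure — sum the simple-span end rotations:
  span AB: triangular load, peak 6.5: w₀L³/(45EI) = 192.3/EI
  span AB: point load 157.6 at a = 4.4: Pab(L + a)/(6LEI) = 1068/EI
  relative rotation θ_0 = (1260 + 0)/EI = 1260/EI
A unit hogging moment at B produces rotation L₁/(3EI) + L₂/(3EI) = 5.133/EI.
Compatibility: M_B·(L₁+L₂)/(3EI) = θ_0, giving M_B = 245.5 kip·ft (hogging).
Span BC, ΣM about C: R_B^{BC}·4.4 = 0 + 245.5, so R_B^{BC} = 55.79 kip and R_C = 0 − 55.79 = -55.79 kip.

R_C = -55.79 kip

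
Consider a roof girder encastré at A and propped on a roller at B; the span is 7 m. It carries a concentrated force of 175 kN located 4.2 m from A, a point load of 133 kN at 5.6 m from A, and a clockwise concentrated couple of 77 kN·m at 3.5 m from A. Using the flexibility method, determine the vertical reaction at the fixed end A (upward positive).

Choose R_B as the redundant. The primary structure is the cantilever fixed at A.
Deflection at B on the released cantilever, summing each load's contribution:
  point load 175 at a = 4.2: Pa²(3L − a)/(6EI) = 8644/EI
  point load 133 at a = 5.6: Pa²(3L − a)/(6EI) = 10705/EI
  clockwise couple 77 at a = 3.5: M₀a(2L − a)/(2EI) = 1415/EI
  δ_0 = 20764/EI
Flexibility coefficient — unit upward force at B: δ_{BB} = L³/(3EI) = 114.3/EI.
Compatibility at B: δ_0 − R_B·δ_{BB} = 0, so R_B = 20764/114.3 = 181.6 kN.
Vertical equilibrium: R_A = ΣP − R_B = 308 − 181.6 = 126.4 kN.

R_A = 126.4 kN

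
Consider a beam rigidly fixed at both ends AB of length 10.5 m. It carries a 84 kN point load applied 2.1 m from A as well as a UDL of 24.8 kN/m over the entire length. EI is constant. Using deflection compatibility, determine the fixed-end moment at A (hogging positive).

M_A = 340.7 kN·m

Take the two fixed-end moments M_A, M_B as redundants; the released structure is the simple span AB.
On the primary (simply-supported) span, the end slopes from the loading are:
  at A: point load 84 at a = 2.1: Pab(L + b)/(6LEI) = 444.5/EI
  at B: point load 84 at a = 2.1: Pab(L + a)/(6LEI) = 296.4/EI
  at A: UDL 24.8: wL³/(24EI) = 1196/EI
  at B: UDL 24.8: wL³/(24EI) = 1196/EI
  θ_A0 = 1641/EI,  θ_B0 = 1493/EI
Flexibility coefficients: a unit moment at one end gives L/(3EI) there and L/(6EI) at the far end, so f₁₁ = f₂₂ = 3.5/EI and f₁₂ = f₂₁ = 1.75/EI.
Compatibility — zero rotation at each built-in end:
  3.5 M_A + 1.75 M_B = 1641
  1.75 M_A + 3.5 M_B = 1493
Solving the pair gives M_A = 340.7 kN·m and M_B = 256.1 kN·m (hogging).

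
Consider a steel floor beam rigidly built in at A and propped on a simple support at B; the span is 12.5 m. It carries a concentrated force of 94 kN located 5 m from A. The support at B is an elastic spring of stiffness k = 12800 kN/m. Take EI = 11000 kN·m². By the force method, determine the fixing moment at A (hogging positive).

Take the reaction at B as the redundant and release it; the primary structure is a cantilever fixed at A.
Downward deflection at the released point B due to the loads:
  point load 94 at a = 5: Pa²(3L − a)/(6EI) = 12729/EI
Flexibility coefficient — unit upward force at B: δ_{BB} = L³/(3EI) = 651/EI.
With EI = 11000 kN·m²: δ_0 = 1.1572 m and δ_{BB} = 0.059186 m/kN.
Compatibility — the spring shortens by R_B/k under the reaction it provides: δ_0 − R_B·δ_{BB} = R_B/k. With 1/k = 0.000078 m/kN, R_B = δ_0 / (δ_{BB} + 1/k) = 1.1572 / (0.059186 + 0.000078) = 19.53 kN.
Moment equilibrium about A: M_A = Σ(load moments about A) − R_B·L = 470 − 19.53×12.5 = 225.9 kN·m.

M_A = 225.9 kN·m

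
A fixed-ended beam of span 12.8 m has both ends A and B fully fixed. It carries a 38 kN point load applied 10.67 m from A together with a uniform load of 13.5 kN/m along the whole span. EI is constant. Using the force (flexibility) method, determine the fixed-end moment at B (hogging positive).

M_B = 240.6 kN·m

Release both end moments; the primary structure is a simply-supported span AB with redundants M_A and M_B.
Simple-span end rotations at A and B under the given loads:
  at A: point load 38 at a = 10.67: Pab(L + b)/(6LEI) = 167.9/EI
  at B: point load 38 at a = 10.67: Pab(L + a)/(6LEI) = 263.9/EI
  at A: UDL 13.5: wL³/(24EI) = 1180/EI
  at B: UDL 13.5: wL³/(24EI) = 1180/EI
  θ_A0 = 1348/EI,  θ_B0 = 1444/EI
Flexibility coefficients: a unit moment at one end gives L/(3EI) there and L/(6EI) at the far end, so f₁₁ = f₂₂ = 4.267/EI and f₁₂ = f₂₁ = 2.133/EI.
Compatibility — zero rotation at each built-in end:
  4.267 M_A + 2.133 M_B = 1348
  2.133 M_A + 4.267 M_B = 1444
Solving the pair gives M_A = 195.5 kN·m and M_B = 240.6 kN·m (hogging).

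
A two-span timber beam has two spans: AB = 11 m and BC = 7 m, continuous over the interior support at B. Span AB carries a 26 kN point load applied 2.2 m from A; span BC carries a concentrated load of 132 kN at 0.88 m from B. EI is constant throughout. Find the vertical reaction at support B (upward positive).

R_B = 133.2 kN

Release continuity at B by inserting a hinge; the redundant is the internal moment M_B. The primary structure is two simply-supported spans AB and BC.
Rotations at B on the released spans (each span's end-slope, ×1/EI):
  span AB: point load 26 at a = 2.2: Pab(L + a)/(6LEI) = 100.7/EI
  span BC: point load 132 at a = 0.88: Pab(L + b)/(6LEI) = 222.1/EI
  relative rotation θ_0 = (100.7 + 222.1)/EI = 322.7/EI
A unit hogging moment at B produces rotation L₁/(3EI) + L₂/(3EI) = 6/EI.
Slope continuity at B: θ_0 = M_B·6/EI, so M_B = 322.7/6 = 53.79 kN·m (hogging).
Span AB, ΣM about A with M_B applied at B: R_B^{AB}·11 = 57.2 + 53.79, so R_B^{AB} = 10.09 kN and R_A = 26 − 10.09 = 15.91 kN.
Span BC, ΣM about C: R_B^{BC}·7 = 807.8 + 53.79, so R_B^{BC} = 123.1 kN and R_C = 132 − 123.1 = 8.91 kN.
R_B = 10.09 + 123.1 = 133.2 kN.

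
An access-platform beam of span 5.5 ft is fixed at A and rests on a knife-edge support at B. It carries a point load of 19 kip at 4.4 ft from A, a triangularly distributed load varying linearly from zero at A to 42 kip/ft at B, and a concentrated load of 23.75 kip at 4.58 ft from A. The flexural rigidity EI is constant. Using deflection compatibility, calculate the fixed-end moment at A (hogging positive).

M_A = 94.76 kip·ft

Release the roller at B. Primary structure: cantilever fixed at A.
Deflection at B on the released cantilever, summing each load's contribution:
  point load 19 at a = 4.4: Pa²(3L − a)/(6EI) = 741.8/EI
  triangular load, peak 42 at the free end: 11w₀L⁴/(120EI) = 3523/EI
  point load 23.75 at a = 4.58: Pa²(3L − a)/(6EI) = 989.7/EI
  δ_0 = 5255/EI
Flexibility coefficient — unit upward force at B: δ_{BB} = L³/(3EI) = 55.46/EI.
The prop prevents deflection at B: R_B = δ_0/δ_{BB} = 5255/55.46 = 94.75 kip.
Moment equilibrium about A: M_A = Σ(load moments about A) − R_B·L = 615.9 − 94.75×5.5 = 94.76 kip·ft.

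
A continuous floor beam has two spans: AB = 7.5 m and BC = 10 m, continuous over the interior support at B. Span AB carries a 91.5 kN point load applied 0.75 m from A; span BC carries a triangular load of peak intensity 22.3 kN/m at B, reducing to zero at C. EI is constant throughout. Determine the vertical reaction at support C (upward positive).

Insert a hinge at B; M_B is the redundant, and each span becomes simply supported.
Rotations at B on the released spans (each span's end-slope, ×1/EI):
  span AB: point load 91.5 at a = 0.75: Pab(L + a)/(6LEI) = 84.92/EI
  span BC: triangular load, peak 22.3: w₀L³/(45EI) = 495.6/EI
  relative rotation θ_0 = (84.92 + 495.6)/EI = 580.5/EI
A unit hogging moment at B produces rotation L₁/(3EI) + L₂/(3EI) = 5.833/EI.
Slope continuity at B: θ_0 = M_B·5.833/EI, so M_B = 580.5/5.833 = 99.51 kN·m (hogging).
Span BC, ΣM about C: R_B^{BC}·10 = 743.3 + 99.51, so R_B^{BC} = 84.28 kN and R_C = 111.5 − 84.28 = 27.22 kN.

R_C = 27.22 kN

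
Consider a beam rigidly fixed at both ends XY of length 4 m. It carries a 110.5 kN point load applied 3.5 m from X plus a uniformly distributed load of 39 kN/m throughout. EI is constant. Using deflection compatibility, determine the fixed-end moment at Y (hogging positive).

M_Y = 94.3 kN·m

Release both end moments; the primary structure is a simply-supported span XY with redundants M_X and M_Y.
Simple-span end rotations at X and Y under the given loads:
  at X: point load 110.5 at a = 3.5: Pab(L + b)/(6LEI) = 36.26/EI
  at Y: point load 110.5 at a = 3.5: Pab(L + a)/(6LEI) = 60.43/EI
  at X: UDL 39: wL³/(24EI) = 104/EI
  at Y: UDL 39: wL³/(24EI) = 104/EI
  θ_X0 = 140.3/EI,  θ_Y0 = 164.4/EI
Flexibility coefficients: a unit moment at one end gives L/(3EI) there and L/(6EI) at the far end, so f₁₁ = f₂₂ = 1.333/EI and f₁₂ = f₂₁ = 0.6667/EI.
Compatibility — zero rotation at each built-in end:
  1.333 M_X + 0.6667 M_Y = 140.3
  0.6667 M_X + 1.333 M_Y = 164.4
Solving the pair gives M_X = 58.04 kN·m and M_Y = 94.3 kN·m (hogging).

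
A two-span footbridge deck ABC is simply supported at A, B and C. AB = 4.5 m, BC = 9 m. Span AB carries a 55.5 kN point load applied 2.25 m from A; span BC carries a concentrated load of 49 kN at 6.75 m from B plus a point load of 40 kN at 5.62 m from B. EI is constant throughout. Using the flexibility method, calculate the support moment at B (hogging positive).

Insert a hinge at B; M_B is the redundant, and each span becomes simply supported.
Discontinuity in slope at B on the released structure — sum the simple-span end rotations:
  span AB: point load 55.5 at a = 2.25: Pab(L + a)/(6LEI) = 70.24/EI
  span BC: point load 49 at a = 6.75: Pab(L + b)/(6LEI) = 155/EI
  span BC: point load 40 at a = 5.62: Pab(L + b)/(6LEI) = 174.2/EI
  relative rotation θ_0 = (70.24 + 329.2)/EI = 399.5/EI
A unit hogging moment at B produces rotation L₁/(3EI) + L₂/(3EI) = 4.5/EI.
Slope continuity at B: θ_0 = M_B·4.5/EI, so M_B = 399.5/4.5 = 88.77 kN·m (hogging).

M_B = 88.77 kN·m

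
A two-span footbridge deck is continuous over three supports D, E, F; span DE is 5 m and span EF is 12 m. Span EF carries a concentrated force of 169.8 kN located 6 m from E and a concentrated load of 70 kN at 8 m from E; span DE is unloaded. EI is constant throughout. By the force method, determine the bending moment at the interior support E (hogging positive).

Release continuity at E by inserting a hinge; the redundant is the internal moment M_E. The primary structure is two simply-supported spans DE and EF.
Discontinuity in slope at E on the released structure — sum the simple-span end rotations:
  span EF: point load 169.8 at a = 6: Pab(L + b)/(6LEI) = 1528/EI
  span EF: point load 70 at a = 8: Pab(L + b)/(6LEI) = 497.8/EI
  relative rotation θ_0 = (0 + 2026)/EI = 2026/EI
A unit hogging moment at E produces rotation L₁/(3EI) + L₂/(3EI) = 5.667/EI.
Slope continuity at E: θ_0 = M_E·5.667/EI, so M_E = 2026/5.667 = 357.5 kN·m (hogging).

M_E = 357.5 kN·m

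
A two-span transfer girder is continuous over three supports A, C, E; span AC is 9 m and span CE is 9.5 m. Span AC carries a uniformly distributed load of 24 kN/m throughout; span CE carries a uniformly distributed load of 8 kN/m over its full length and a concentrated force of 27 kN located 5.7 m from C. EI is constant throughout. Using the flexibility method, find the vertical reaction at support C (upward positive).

Insert a hinge at C; M_C is the redundant, and each span becomes simply supported.
Rotations at C on the released spans (each span's end-slope, ×1/EI):
  span AC: UDL 24: wL³/(24EI) = 729/EI
  span CE: UDL 8: wL³/(24EI) = 285.8/EI
  span CE: point load 27 at a = 5.7: Pab(L + b)/(6LEI) = 136.5/EI
  relative rotation θ_0 = (729 + 422.2)/EI = 1151/EI
A unit hogging moment at C produces rotation L₁/(3EI) + L₂/(3EI) = 6.167/EI.
Compatibility: M_C·(L₁+L₂)/(3EI) = θ_0, giving M_C = 186.7 kN·m (hogging).
Span AC, ΣM about A with M_C applied at C: R_C^{AC}·9 = 972 + 186.7, so R_C^{AC} = 128.7 kN and R_A = 216 − 128.7 = 87.26 kN.
Span CE, ΣM about E: R_C^{CE}·9.5 = 463.6 + 186.7, so R_C^{CE} = 68.45 kN and R_E = 103 − 68.45 = 34.55 kN.
R_C = 128.7 + 68.45 = 197.2 kN.

R_C = 197.2 kN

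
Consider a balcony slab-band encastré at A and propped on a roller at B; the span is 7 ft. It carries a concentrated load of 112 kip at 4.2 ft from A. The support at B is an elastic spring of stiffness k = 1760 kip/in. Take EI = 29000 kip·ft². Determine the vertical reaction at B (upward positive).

R_B = 47.81 kip

Release the roller at B. Primary structure: cantilever fixed at A.
Downward deflection at the released point B due to the loads:
  point load 112 at a = 4.2: Pa²(3L − a)/(6EI) = 5532/EI
Tip deflection under a unit load at B: L³/(3EI) = 114.3/EI.
With EI = 29000 kip·ft²: δ_0 = 0.19076 ft and δ_{BB} = 0.003943 ft/kip.
Compatibility — the spring shortens by R_B/k under the reaction it provides: δ_0 − R_B·δ_{BB} = R_B/k. With 1/k = 1/(1760×12) ft/kip = 0.000047 ft/kip, R_B = δ_0 / (δ_{BB} + 1/k) = 0.19076 / (0.003943 + 0.000047) = 47.81 kip.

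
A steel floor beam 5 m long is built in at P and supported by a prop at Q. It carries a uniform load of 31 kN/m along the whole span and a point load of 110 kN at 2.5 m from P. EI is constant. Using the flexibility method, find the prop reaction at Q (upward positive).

Take the reaction at Q as the redundant and release it; the primary structure is a cantilever fixed at P.
Deflection at Q on the released cantilever, summing each load's contribution:
  UDL 31: wL⁴/(8EI) = 2422/EI
  point load 110 at a = 2.5: Pa²(3L − a)/(6EI) = 1432/EI
  δ_0 = 3854/EI
Tip deflection under a unit load at Q: L³/(3EI) = 41.67/EI.
The prop prevents deflection at Q: R_Q = δ_0/δ_{QQ} = 3854/41.67 = 92.5 kN.

R_Q = 92.5 kN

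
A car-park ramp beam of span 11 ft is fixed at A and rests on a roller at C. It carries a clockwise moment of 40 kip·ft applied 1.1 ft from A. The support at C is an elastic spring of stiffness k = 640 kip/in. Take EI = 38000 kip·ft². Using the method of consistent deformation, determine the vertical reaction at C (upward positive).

Choose R_C as the redundant. The primary structure is the cantilever fixed at A.
Downward deflection at the released point C due to the loads:
  clockwise couple 40 at a = 1.1: M₀a(2L − a)/(2EI) = 459.8/EI
Flexibility coefficient — unit upward force at C: δ_{CC} = L³/(3EI) = 443.7/EI.
With EI = 38000 kip·ft²: δ_0 = 0.0121 ft and δ_{CC} = 0.011675 ft/kip.
Compatibility — the spring shortens by R_C/k under the reaction it provides: δ_0 − R_C·δ_{CC} = R_C/k. With 1/k = 1/(640×12) ft/kip = 0.00013 ft/kip, R_C = δ_0 / (δ_{CC} + 1/k) = 0.0121 / (0.011675 + 0.00013) = 1.025 kip.

R_C = 1.025 kip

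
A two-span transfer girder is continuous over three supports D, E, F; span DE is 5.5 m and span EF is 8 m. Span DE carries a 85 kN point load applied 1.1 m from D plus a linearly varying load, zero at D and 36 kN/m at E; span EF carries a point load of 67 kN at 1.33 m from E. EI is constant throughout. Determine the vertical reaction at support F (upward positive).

R_F = 0.1101 kN

Release continuity at E by inserting a hinge; the redundant is the internal moment M_E. The primary structure is two simply-supported spans DE and EF.
Discontinuity in slope at E on the released structure — sum the simple-span end rotations:
  span DE: point load 85 at a = 1.1: Pab(L + a)/(6LEI) = 82.28/EI
  span DE: triangular load, peak 36: w₀L³/(45EI) = 133.1/EI
  span EF: point load 67 at a = 1.33: Pab(L + b)/(6LEI) = 181.7/EI
  relative rotation θ_0 = (215.4 + 181.7)/EI = 397/EI
A unit hogging moment at E produces rotation L₁/(3EI) + L₂/(3EI) = 4.5/EI.
Compatibility: M_E·(L₁+L₂)/(3EI) = θ_0, giving M_E = 88.23 kN·m (hogging).
Span EF, ΣM about F: R_E^{EF}·8 = 446.9 + 88.23, so R_E^{EF} = 66.89 kN and R_F = 67 − 66.89 = 0.1101 kN.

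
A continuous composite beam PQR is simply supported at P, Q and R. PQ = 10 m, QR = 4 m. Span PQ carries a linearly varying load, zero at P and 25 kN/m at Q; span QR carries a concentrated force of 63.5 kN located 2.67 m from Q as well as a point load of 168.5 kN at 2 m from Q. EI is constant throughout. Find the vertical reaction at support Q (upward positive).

Take M_Q as the redundant. Released structure: two simple spans PQ and QR with a hinge at Q.
Rotations at Q on the released spans (each span's end-slope, ×1/EI):
  span PQ: triangular load, peak 25: w₀L³/(45EI) = 555.6/EI
  span QR: point load 63.5 at a = 2.67: Pab(L + b)/(6LEI) = 50.08/EI
  span QR: point load 168.5 at a = 2: Pab(L + b)/(6LEI) = 168.5/EI
  relative rotation θ_0 = (555.6 + 218.6)/EI = 774.1/EI
A unit hogging moment at Q produces rotation L₁/(3EI) + L₂/(3EI) = 4.667/EI.
Compatibility: M_Q·(L₁+L₂)/(3EI) = θ_0, giving M_Q = 165.9 kN·m (hogging).
Span PQ, ΣM about P with M_Q applied at Q: R_Q^{PQ}·10 = 833.3 + 165.9, so R_Q^{PQ} = 99.92 kN and R_P = 125 − 99.92 = 25.08 kN.
Span QR, ΣM about R: R_Q^{QR}·4 = 421.5 + 165.9, so R_Q^{QR} = 146.8 kN and R_R = 232 − 146.8 = 85.16 kN.
R_Q = 99.92 + 146.8 = 246.8 kN.

R_Q = 246.8 kN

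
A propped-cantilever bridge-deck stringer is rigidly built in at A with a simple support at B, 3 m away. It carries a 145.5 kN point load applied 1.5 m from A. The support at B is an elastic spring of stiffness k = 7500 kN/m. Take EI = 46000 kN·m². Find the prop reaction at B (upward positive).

Take the reaction at B as the redundant and release it; the primary structure is a cantilever fixed at A.
Deflection at B on the released cantilever, summing each load's contribution:
  point load 145.5 at a = 1.5: Pa²(3L − a)/(6EI) = 409.2/EI
Flexibility coefficient — unit upward force at B: δ_{BB} = L³/(3EI) = 9/EI.
With EI = 46000 kN·m²: δ_0 = 0.008896 m and δ_{BB} = 0.000196 m/kN.
Compatibility — the spring shortens by R_B/k under the reaction it provides: δ_0 − R_B·δ_{BB} = R_B/k. With 1/k = 0.000133 m/kN, R_B = δ_0 / (δ_{BB} + 1/k) = 0.008896 / (0.000196 + 0.000133) = 27.04 kN.

R_B = 27.04 kN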